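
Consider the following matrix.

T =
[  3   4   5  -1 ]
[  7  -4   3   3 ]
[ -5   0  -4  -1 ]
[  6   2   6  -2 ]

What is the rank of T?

Row reduce to echelon form.
R2 ← R2 − (7/3)·R1: [0, -40/3, -26/3, 16/3]
R3 ← R3 + (5/3)·R1: [0, 20/3, 13/3, -8/3]
R4 ← R4 − (2)·R1: [0, -6, -4, 0]
R3 ← R3 + (1/2)·R2: [0, 0, 0, 0]
R4 ← R4 − (9/20)·R2: [0, 0, -1/10, -12/5]
Swap R3 ↔ R4
Echelon form has 3 nonzero rows, so rank(T) = 3.

3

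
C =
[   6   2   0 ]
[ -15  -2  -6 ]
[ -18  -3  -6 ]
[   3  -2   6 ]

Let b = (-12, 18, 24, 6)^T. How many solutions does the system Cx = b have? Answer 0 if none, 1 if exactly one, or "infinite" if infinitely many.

Row reduce the augmented matrix [C | b].
R2 ← R2 + (5/2)·R1: [0, 3, -6, -12]
R3 ← R3 + (3)·R1: [0, 3, -6, -12]
R4 ← R4 − (1/2)·R1: [0, -3, 6, 12]
R3 ← R3 − R2: [0, 0, 0, 0]
R4 ← R4 + R2: [0, 0, 0, 0]
The echelon form has 2 nonzero rows, and every pivot lies in the first 3 columns, so rank(C) = rank([C|b]) = 2.
The system is consistent.
rank = 2 < 3 unknowns, so there are infinitely many solutions.

infinite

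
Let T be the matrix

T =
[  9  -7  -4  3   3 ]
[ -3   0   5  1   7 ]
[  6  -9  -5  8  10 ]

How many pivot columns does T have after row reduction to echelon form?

3

Row reduce to echelon form.
R2 ← R2 + (1/3)·R1: [0, -7/3, 11/3, 2, 8]
R3 ← R3 − (2/3)·R1: [0, -13/3, -7/3, 6, 8]
R3 ← R3 − (13/7)·R2: [0, 0, -64/7, 16/7, -48/7]
Echelon form has 3 nonzero rows, so rank(T) = 3.
Each nonzero row contributes one pivot column: 3 pivot columns.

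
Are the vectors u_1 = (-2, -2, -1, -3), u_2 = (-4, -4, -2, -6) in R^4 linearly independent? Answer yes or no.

no

Form the matrix with these vectors as rows and row reduce.
R2 ← R2 − (2)·R1: [0, 0, 0, 0]
1 nonzero row, so the 2 vectors span a space of dimension 1.
Since 1 < 2, the vectors are linearly dependent.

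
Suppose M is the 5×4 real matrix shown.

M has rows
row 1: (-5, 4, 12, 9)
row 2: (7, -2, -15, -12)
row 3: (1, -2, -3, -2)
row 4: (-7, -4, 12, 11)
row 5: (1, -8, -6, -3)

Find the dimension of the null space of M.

2

Row reduce to echelon form.
R2 ← R2 + (7/5)·R1: [0, 18/5, 9/5, 3/5]
R3 ← R3 + (1/5)·R1: [0, -6/5, -3/5, -1/5]
R4 ← R4 − (7/5)·R1: [0, -48/5, -24/5, -8/5]
R5 ← R5 + (1/5)·R1: [0, -36/5, -18/5, -6/5]
R3 ← R3 + (1/3)·R2: [0, 0, 0, 0]
R4 ← R4 + (8/3)·R2: [0, 0, 0, 0]
R5 ← R5 + (2)·R2: [0, 0, 0, 0]
2 nonzero rows, so rank(M) = 2.
M has 4 columns; by rank–nullity, nullity = 4 − 2 = 2.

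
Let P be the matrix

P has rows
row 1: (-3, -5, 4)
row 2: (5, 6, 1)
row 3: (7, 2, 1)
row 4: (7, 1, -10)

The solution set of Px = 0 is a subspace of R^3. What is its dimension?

Row reduce to echelon form.
R2 ← R2 + (5/3)·R1: [0, -7/3, 23/3]
R3 ← R3 + (7/3)·R1: [0, -29/3, 31/3]
R4 ← R4 + (7/3)·R1: [0, -32/3, -2/3]
R3 ← R3 − (29/7)·R2: [0, 0, -150/7]
R4 ← R4 − (32/7)·R2: [0, 0, -250/7]
R4 ← R4 − (5/3)·R3: [0, 0, 0]
3 nonzero rows, so rank(P) = 3.
P has 3 columns; by rank–nullity, nullity = 3 − 3 = 0.

0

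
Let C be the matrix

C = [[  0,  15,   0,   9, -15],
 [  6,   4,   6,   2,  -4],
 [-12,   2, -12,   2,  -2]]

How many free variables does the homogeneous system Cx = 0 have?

Row reduce to echelon form.
Swap R1 ↔ R2
R3 ← R3 + (2)·R1: [0, 10, 0, 6, -10]
R3 ← R3 − (2/3)·R2: [0, 0, 0, 0, 0]
2 nonzero rows, so rank(C) = 2.
C has 5 columns; by rank–nullity, nullity = 5 − 2 = 3.

3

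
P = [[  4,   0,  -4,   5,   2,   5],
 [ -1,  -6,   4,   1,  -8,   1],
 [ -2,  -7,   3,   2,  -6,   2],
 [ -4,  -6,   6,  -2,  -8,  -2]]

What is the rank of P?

Row reduce to echelon form.
R2 ← R2 + (1/4)·R1: [0, -6, 3, 9/4, -15/2, 9/4]
R3 ← R3 + (1/2)·R1: [0, -7, 1, 9/2, -5, 9/2]
R4 ← R4 + R1: [0, -6, 2, 3, -6, 3]
R3 ← R3 − (7/6)·R2: [0, 0, -5/2, 15/8, 15/4, 15/8]
R4 ← R4 − R2: [0, 0, -1, 3/4, 3/2, 3/4]
R4 ← R4 − (2/5)·R3: [0, 0, 0, 0, 0, 0]
Echelon form has 3 nonzero rows, so rank(P) = 3.

3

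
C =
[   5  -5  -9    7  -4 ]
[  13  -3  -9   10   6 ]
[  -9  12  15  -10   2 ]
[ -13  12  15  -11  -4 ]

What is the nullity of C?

Row reduce to echelon form.
R2 ← R2 − (13/5)·R1: [0, 10, 72/5, -41/5, 82/5]
R3 ← R3 + (9/5)·R1: [0, 3, -6/5, 13/5, -26/5]
R4 ← R4 + (13/5)·R1: [0, -1, -42/5, 36/5, -72/5]
R3 ← R3 − (3/10)·R2: [0, 0, -138/25, 253/50, -253/25]
R4 ← R4 + (1/10)·R2: [0, 0, -174/25, 319/50, -319/25]
R4 ← R4 − (29/23)·R3: [0, 0, 0, 0, 0]
3 nonzero rows, so rank(C) = 3.
C has 5 columns; by rank–nullity, nullity = 5 − 3 = 2.

2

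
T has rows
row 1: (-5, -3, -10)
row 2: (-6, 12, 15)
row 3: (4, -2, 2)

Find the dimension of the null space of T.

Row reduce to echelon form.
R2 ← R2 − (6/5)·R1: [0, 78/5, 27]
R3 ← R3 + (4/5)·R1: [0, -22/5, -6]
R3 ← R3 + (11/39)·R2: [0, 0, 21/13]
3 nonzero rows, so rank(T) = 3.
T has 3 columns; by rank–nullity, nullity = 3 − 3 = 0.

0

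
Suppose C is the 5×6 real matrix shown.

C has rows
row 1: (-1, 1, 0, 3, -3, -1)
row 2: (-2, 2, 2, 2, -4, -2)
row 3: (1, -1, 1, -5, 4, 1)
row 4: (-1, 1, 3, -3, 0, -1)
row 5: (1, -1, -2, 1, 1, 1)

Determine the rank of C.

2

Row reduce to echelon form.
R2 ← R2 − (2)·R1: [0, 0, 2, -4, 2, 0]
R3 ← R3 + R1: [0, 0, 1, -2, 1, 0]
R4 ← R4 − R1: [0, 0, 3, -6, 3, 0]
R5 ← R5 + R1: [0, 0, -2, 4, -2, 0]
R3 ← R3 − (1/2)·R2: [0, 0, 0, 0, 0, 0]
R4 ← R4 − (3/2)·R2: [0, 0, 0, 0, 0, 0]
R5 ← R5 + R2: [0, 0, 0, 0, 0, 0]
Echelon form has 2 nonzero rows, so rank(C) = 2.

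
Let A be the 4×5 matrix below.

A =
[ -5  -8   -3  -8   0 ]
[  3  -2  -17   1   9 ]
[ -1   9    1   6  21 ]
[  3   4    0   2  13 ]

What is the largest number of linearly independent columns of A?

Row reduce to echelon form.
R2 ← R2 + (3/5)·R1: [0, -34/5, -94/5, -19/5, 9]
R3 ← R3 − (1/5)·R1: [0, 53/5, 8/5, 38/5, 21]
R4 ← R4 + (3/5)·R1: [0, -4/5, -9/5, -14/5, 13]
R3 ← R3 + (53/34)·R2: [0, 0, -471/17, 57/34, 1191/34]
R4 ← R4 − (2/17)·R2: [0, 0, 7/17, -40/17, 203/17]
R4 ← R4 + (7/471)·R3: [0, 0, 0, -731/314, 3913/314]
Echelon form has 4 nonzero rows, so rank(A) = 4.
The rank gives the maximum number of linearly independent columns: 4.

4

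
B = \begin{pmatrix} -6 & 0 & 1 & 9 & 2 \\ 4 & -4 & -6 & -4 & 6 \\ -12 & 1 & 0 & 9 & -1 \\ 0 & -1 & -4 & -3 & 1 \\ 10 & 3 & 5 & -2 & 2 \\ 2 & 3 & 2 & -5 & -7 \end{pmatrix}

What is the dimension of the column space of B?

5

Row reduce to echelon form.
R2 ← R2 + (2/3)·R1: [0, -4, -16/3, 2, 22/3]
R3 ← R3 − (2)·R1: [0, 1, -2, -9, -5]
R5 ← R5 + (5/3)·R1: [0, 3, 20/3, 13, 16/3]
R6 ← R6 + (1/3)·R1: [0, 3, 7/3, -2, -19/3]
R3 ← R3 + (1/4)·R2: [0, 0, -10/3, -17/2, -19/6]
R4 ← R4 − (1/4)·R2: [0, 0, -8/3, -7/2, -5/6]
R5 ← R5 + (3/4)·R2: [0, 0, 8/3, 29/2, 65/6]
R6 ← R6 + (3/4)·R2: [0, 0, -5/3, -1/2, -5/6]
R4 ← R4 − (4/5)·R3: [0, 0, 0, 33/10, 17/10]
R5 ← R5 + (4/5)·R3: [0, 0, 0, 77/10, 83/10]
R6 ← R6 − (1/2)·R3: [0, 0, 0, 15/4, 3/4]
R5 ← R5 − (7/3)·R4: [0, 0, 0, 0, 13/3]
R6 ← R6 − (25/22)·R4: [0, 0, 0, 0, -13/11]
R6 ← R6 + (3/11)·R5: [0, 0, 0, 0, 0]
Echelon form has 5 nonzero rows, so rank(B) = 5.
The column space has dimension equal to the rank: 5.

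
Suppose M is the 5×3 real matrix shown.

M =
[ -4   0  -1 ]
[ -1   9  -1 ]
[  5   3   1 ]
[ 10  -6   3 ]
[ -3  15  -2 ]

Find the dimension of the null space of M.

Row reduce to echelon form.
R2 ← R2 − (1/4)·R1: [0, 9, -3/4]
R3 ← R3 + (5/4)·R1: [0, 3, -1/4]
R4 ← R4 + (5/2)·R1: [0, -6, 1/2]
R5 ← R5 − (3/4)·R1: [0, 15, -5/4]
R3 ← R3 − (1/3)·R2: [0, 0, 0]
R4 ← R4 + (2/3)·R2: [0, 0, 0]
R5 ← R5 − (5/3)·R2: [0, 0, 0]
2 nonzero rows, so rank(M) = 2.
M has 3 columns; by rank–nullity, nullity = 3 − 2 = 1.

1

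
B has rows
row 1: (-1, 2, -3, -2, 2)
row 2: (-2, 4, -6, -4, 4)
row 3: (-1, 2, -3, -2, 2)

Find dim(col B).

Row reduce to echelon form.
R2 ← R2 − (2)·R1: [0, 0, 0, 0, 0]
R3 ← R3 − R1: [0, 0, 0, 0, 0]
Echelon form has 1 nonzero row, so rank(B) = 1.
The column space has dimension equal to the rank: 1.

1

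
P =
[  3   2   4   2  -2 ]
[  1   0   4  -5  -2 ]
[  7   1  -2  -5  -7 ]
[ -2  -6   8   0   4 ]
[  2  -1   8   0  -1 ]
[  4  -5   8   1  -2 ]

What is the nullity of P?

Row reduce to echelon form.
R2 ← R2 − (1/3)·R1: [0, -2/3, 8/3, -17/3, -4/3]
R3 ← R3 − (7/3)·R1: [0, -11/3, -34/3, -29/3, -7/3]
R4 ← R4 + (2/3)·R1: [0, -14/3, 32/3, 4/3, 8/3]
R5 ← R5 − (2/3)·R1: [0, -7/3, 16/3, -4/3, 1/3]
R6 ← R6 − (4/3)·R1: [0, -23/3, 8/3, -5/3, 2/3]
R3 ← R3 − (11/2)·R2: [0, 0, -26, 43/2, 5]
R4 ← R4 − (7)·R2: [0, 0, -8, 41, 12]
R5 ← R5 − (7/2)·R2: [0, 0, -4, 37/2, 5]
R6 ← R6 − (23/2)·R2: [0, 0, -28, 127/2, 16]
R4 ← R4 − (4/13)·R3: [0, 0, 0, 447/13, 136/13]
R5 ← R5 − (2/13)·R3: [0, 0, 0, 395/26, 55/13]
R6 ← R6 − (14/13)·R3: [0, 0, 0, 1049/26, 138/13]
R5 ← R5 − (395/894)·R4: [0, 0, 0, 0, -175/447]
R6 ← R6 − (1049/894)·R4: [0, 0, 0, 0, -742/447]
R6 ← R6 − (106/25)·R5: [0, 0, 0, 0, 0]
5 nonzero rows, so rank(P) = 5.
P has 5 columns; by rank–nullity, nullity = 5 − 5 = 0.

0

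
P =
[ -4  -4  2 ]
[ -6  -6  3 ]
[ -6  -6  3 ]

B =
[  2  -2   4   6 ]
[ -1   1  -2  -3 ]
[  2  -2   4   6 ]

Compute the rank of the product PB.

0

First compute PB:
[[  0,   0,   0,   0],
 [  0,   0,   0,   0],
 [  0,   0,   0,   0]]
Now row reduce the product.
0 nonzero rows, so rank(PB) = 0.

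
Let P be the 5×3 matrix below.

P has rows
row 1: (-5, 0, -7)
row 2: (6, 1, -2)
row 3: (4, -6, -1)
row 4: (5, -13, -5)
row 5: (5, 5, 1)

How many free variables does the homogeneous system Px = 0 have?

0

Row reduce to echelon form.
R2 ← R2 + (6/5)·R1: [0, 1, -52/5]
R3 ← R3 + (4/5)·R1: [0, -6, -33/5]
R4 ← R4 + R1: [0, -13, -12]
R5 ← R5 + R1: [0, 5, -6]
R3 ← R3 + (6)·R2: [0, 0, -69]
R4 ← R4 + (13)·R2: [0, 0, -736/5]
R5 ← R5 − (5)·R2: [0, 0, 46]
R4 ← R4 − (32/15)·R3: [0, 0, 0]
R5 ← R5 + (2/3)·R3: [0, 0, 0]
3 nonzero rows, so rank(P) = 3.
P has 3 columns; by rank–nullity, nullity = 3 − 3 = 0.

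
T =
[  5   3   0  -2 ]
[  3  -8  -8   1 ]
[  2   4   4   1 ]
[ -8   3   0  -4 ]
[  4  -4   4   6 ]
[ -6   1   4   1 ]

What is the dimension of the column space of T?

4

Row reduce to echelon form.
R2 ← R2 − (3/5)·R1: [0, -49/5, -8, 11/5]
R3 ← R3 − (2/5)·R1: [0, 14/5, 4, 9/5]
R4 ← R4 + (8/5)·R1: [0, 39/5, 0, -36/5]
R5 ← R5 − (4/5)·R1: [0, -32/5, 4, 38/5]
R6 ← R6 + (6/5)·R1: [0, 23/5, 4, -7/5]
R3 ← R3 + (2/7)·R2: [0, 0, 12/7, 17/7]
R4 ← R4 + (39/49)·R2: [0, 0, -312/49, -267/49]
R5 ← R5 − (32/49)·R2: [0, 0, 452/49, 302/49]
R6 ← R6 + (23/49)·R2: [0, 0, 12/49, -18/49]
R4 ← R4 + (26/7)·R3: [0, 0, 0, 25/7]
R5 ← R5 − (113/21)·R3: [0, 0, 0, -145/21]
R6 ← R6 − (1/7)·R3: [0, 0, 0, -5/7]
R5 ← R5 + (29/15)·R4: [0, 0, 0, 0]
R6 ← R6 + (1/5)·R4: [0, 0, 0, 0]
Echelon form has 4 nonzero rows, so rank(T) = 4.
The column space has dimension equal to the rank: 4.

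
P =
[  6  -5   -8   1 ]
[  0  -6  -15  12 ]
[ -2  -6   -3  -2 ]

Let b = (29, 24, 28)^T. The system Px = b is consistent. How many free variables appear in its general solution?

1

Row reduce the augmented matrix [P | b].
R3 ← R3 + (1/3)·R1: [0, -23/3, -17/3, -5/3, 113/3]
R3 ← R3 − (23/18)·R2: [0, 0, 27/2, -17, 7]
The echelon form has 3 nonzero rows, and every pivot lies in the first 4 columns, so rank(P) = rank([P|b]) = 3.
The system is consistent.
Free variables = (unknowns) − (rank) = 4 − 3 = 1.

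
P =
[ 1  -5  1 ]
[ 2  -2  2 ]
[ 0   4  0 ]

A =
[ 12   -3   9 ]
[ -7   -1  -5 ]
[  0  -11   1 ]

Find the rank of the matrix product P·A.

2

First compute PA:
[[ 47,  -9,  35],
 [ 38, -26,  30],
 [-28,  -4, -20]]
Now row reduce the product.
R2 ← R2 − (38/47)·R1: [0, -880/47, 80/47]
R3 ← R3 + (28/47)·R1: [0, -440/47, 40/47]
R3 ← R3 − (1/2)·R2: [0, 0, 0]
2 nonzero rows, so rank(PA) = 2.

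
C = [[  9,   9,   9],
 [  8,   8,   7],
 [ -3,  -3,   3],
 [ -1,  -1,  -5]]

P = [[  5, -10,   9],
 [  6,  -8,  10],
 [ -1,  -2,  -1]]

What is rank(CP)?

2

First compute CP:
[[ 90, -180, 162],
 [ 81, -158, 145],
 [-36,  48, -60],
 [ -6,  28, -14]]
Now row reduce the product.
R2 ← R2 − (9/10)·R1: [0, 4, -4/5]
R3 ← R3 + (2/5)·R1: [0, -24, 24/5]
R4 ← R4 + (1/15)·R1: [0, 16, -16/5]
R3 ← R3 + (6)·R2: [0, 0, 0]
R4 ← R4 − (4)·R2: [0, 0, 0]
2 nonzero rows, so rank(CP) = 2.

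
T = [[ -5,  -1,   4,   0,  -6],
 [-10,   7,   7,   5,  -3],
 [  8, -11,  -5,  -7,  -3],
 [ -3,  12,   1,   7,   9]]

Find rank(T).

2

Row reduce to echelon form.
R2 ← R2 − (2)·R1: [0, 9, -1, 5, 9]
R3 ← R3 + (8/5)·R1: [0, -63/5, 7/5, -7, -63/5]
R4 ← R4 − (3/5)·R1: [0, 63/5, -7/5, 7, 63/5]
R3 ← R3 + (7/5)·R2: [0, 0, 0, 0, 0]
R4 ← R4 − (7/5)·R2: [0, 0, 0, 0, 0]
Echelon form has 2 nonzero rows, so rank(T) = 2.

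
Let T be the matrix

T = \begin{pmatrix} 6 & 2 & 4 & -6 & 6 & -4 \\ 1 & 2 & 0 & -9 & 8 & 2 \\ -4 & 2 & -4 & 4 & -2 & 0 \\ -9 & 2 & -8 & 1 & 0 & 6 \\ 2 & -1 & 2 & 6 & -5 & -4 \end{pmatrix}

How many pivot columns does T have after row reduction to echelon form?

3

Row reduce to echelon form.
R2 ← R2 − (1/6)·R1: [0, 5/3, -2/3, -8, 7, 8/3]
R3 ← R3 + (2/3)·R1: [0, 10/3, -4/3, 0, 2, -8/3]
R4 ← R4 + (3/2)·R1: [0, 5, -2, -8, 9, 0]
R5 ← R5 − (1/3)·R1: [0, -5/3, 2/3, 8, -7, -8/3]
R3 ← R3 − (2)·R2: [0, 0, 0, 16, -12, -8]
R4 ← R4 − (3)·R2: [0, 0, 0, 16, -12, -8]
R5 ← R5 + R2: [0, 0, 0, 0, 0, 0]
R4 ← R4 − R3: [0, 0, 0, 0, 0, 0]
Echelon form has 3 nonzero rows, so rank(T) = 3.
Each nonzero row contributes one pivot column: 3 pivot columns.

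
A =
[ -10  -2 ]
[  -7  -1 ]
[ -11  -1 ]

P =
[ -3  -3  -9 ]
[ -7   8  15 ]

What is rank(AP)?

2

First compute AP:
[[ 44,  14,  60],
 [ 28,  13,  48],
 [ 40,  25,  84]]
Now row reduce the product.
R2 ← R2 − (7/11)·R1: [0, 45/11, 108/11]
R3 ← R3 − (10/11)·R1: [0, 135/11, 324/11]
R3 ← R3 − (3)·R2: [0, 0, 0]
2 nonzero rows, so rank(AP) = 2.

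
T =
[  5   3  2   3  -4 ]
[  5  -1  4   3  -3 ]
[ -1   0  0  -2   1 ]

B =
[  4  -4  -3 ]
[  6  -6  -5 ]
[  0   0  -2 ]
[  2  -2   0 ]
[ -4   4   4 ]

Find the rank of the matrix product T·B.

First compute TB:
[[ 60, -60, -50],
 [ 32, -32, -30],
 [-12,  12,   7]]
Now row reduce the product.
R2 ← R2 − (8/15)·R1: [0, 0, -10/3]
R3 ← R3 + (1/5)·R1: [0, 0, -3]
R3 ← R3 − (9/10)·R2: [0, 0, 0]
2 nonzero rows, so rank(TB) = 2.

2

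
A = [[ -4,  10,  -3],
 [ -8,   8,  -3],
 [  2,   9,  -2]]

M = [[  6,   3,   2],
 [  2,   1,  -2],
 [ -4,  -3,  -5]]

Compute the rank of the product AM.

2

First compute AM:
[[  8,   7, -13],
 [-20,  -7, -17],
 [ 38,  21,  -4]]
Now row reduce the product.
R2 ← R2 + (5/2)·R1: [0, 21/2, -99/2]
R3 ← R3 − (19/4)·R1: [0, -49/4, 231/4]
R3 ← R3 + (7/6)·R2: [0, 0, 0]
2 nonzero rows, so rank(AM) = 2.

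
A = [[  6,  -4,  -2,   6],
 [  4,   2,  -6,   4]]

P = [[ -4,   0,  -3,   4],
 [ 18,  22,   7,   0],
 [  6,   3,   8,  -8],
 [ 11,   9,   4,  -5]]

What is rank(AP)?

First compute AP:
[[-42, -40, -38,  10],
 [ 28,  62, -30,  44]]
Now row reduce the product.
R2 ← R2 + (2/3)·R1: [0, 106/3, -166/3, 152/3]
2 nonzero rows, so rank(AP) = 2.

2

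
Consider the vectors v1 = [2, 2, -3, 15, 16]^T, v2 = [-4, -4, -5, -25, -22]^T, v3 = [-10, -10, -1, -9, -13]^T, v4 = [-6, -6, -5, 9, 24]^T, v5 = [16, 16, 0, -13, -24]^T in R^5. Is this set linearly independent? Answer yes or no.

Form the matrix with these vectors as rows and row reduce.
R2 ← R2 + (2)·R1: [0, 0, -11, 5, 10]
R3 ← R3 + (5)·R1: [0, 0, -16, 66, 67]
R4 ← R4 + (3)·R1: [0, 0, -14, 54, 72]
R5 ← R5 − (8)·R1: [0, 0, 24, -133, -152]
R3 ← R3 − (16/11)·R2: [0, 0, 0, 646/11, 577/11]
R4 ← R4 − (14/11)·R2: [0, 0, 0, 524/11, 652/11]
R5 ← R5 + (24/11)·R2: [0, 0, 0, -1343/11, -1432/11]
R4 ← R4 − (262/323)·R3: [0, 0, 0, 0, 5402/323]
R5 ← R5 + (79/38)·R3: [0, 0, 0, 0, -803/38]
R5 ← R5 + (187/148)·R4: [0, 0, 0, 0, 0]
4 nonzero rows, so the 5 vectors span a space of dimension 4.
Since 4 < 5, the vectors are linearly dependent.

no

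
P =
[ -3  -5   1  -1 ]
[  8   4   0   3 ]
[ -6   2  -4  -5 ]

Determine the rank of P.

3

Row reduce to echelon form.
R2 ← R2 + (8/3)·R1: [0, -28/3, 8/3, 1/3]
R3 ← R3 − (2)·R1: [0, 12, -6, -3]
R3 ← R3 + (9/7)·R2: [0, 0, -18/7, -18/7]
Echelon form has 3 nonzero rows, so rank(P) = 3.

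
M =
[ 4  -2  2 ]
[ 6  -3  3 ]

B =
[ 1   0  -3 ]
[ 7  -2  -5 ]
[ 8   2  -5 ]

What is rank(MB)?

1

First compute MB:
[[  6,   8, -12],
 [  9,  12, -18]]
Now row reduce the product.
R2 ← R2 − (3/2)·R1: [0, 0, 0]
1 nonzero row, so rank(MB) = 1.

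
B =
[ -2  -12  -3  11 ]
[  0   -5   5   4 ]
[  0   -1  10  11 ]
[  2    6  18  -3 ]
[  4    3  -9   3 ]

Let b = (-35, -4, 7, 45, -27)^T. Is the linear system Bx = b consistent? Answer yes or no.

yes

Row reduce the augmented matrix [B | b].
R4 ← R4 + R1: [0, -6, 15, 8, 10]
R5 ← R5 + (2)·R1: [0, -21, -15, 25, -97]
R3 ← R3 − (1/5)·R2: [0, 0, 9, 51/5, 39/5]
R4 ← R4 − (6/5)·R2: [0, 0, 9, 16/5, 74/5]
R5 ← R5 − (21/5)·R2: [0, 0, -36, 41/5, -401/5]
R4 ← R4 − R3: [0, 0, 0, -7, 7]
R5 ← R5 + (4)·R3: [0, 0, 0, 49, -49]
R5 ← R5 + (7)·R4: [0, 0, 0, 0, 0]
The echelon form has 4 nonzero rows, and every pivot lies in the first 4 columns, so rank(B) = rank([B|b]) = 4.
The system is consistent.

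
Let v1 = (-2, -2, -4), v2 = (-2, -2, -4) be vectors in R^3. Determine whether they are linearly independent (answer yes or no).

no

Form the matrix with these vectors as rows and row reduce.
R2 ← R2 − R1: [0, 0, 0]
1 nonzero row, so the 2 vectors span a space of dimension 1.
Since 1 < 2, the vectors are linearly dependent.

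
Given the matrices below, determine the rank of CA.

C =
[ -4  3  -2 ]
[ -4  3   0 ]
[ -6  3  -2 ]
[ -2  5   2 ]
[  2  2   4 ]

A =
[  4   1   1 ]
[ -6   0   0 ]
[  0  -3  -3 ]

2

First compute CA:
[[-34,   2,   2],
 [-34,  -4,  -4],
 [-42,   0,   0],
 [-38,  -8,  -8],
 [ -4, -10, -10]]
Now row reduce the product.
R2 ← R2 − R1: [0, -6, -6]
R3 ← R3 − (21/17)·R1: [0, -42/17, -42/17]
R4 ← R4 − (19/17)·R1: [0, -174/17, -174/17]
R5 ← R5 − (2/17)·R1: [0, -174/17, -174/17]
R3 ← R3 − (7/17)·R2: [0, 0, 0]
R4 ← R4 − (29/17)·R2: [0, 0, 0]
R5 ← R5 − (29/17)·R2: [0, 0, 0]
2 nonzero rows, so rank(CA) = 2.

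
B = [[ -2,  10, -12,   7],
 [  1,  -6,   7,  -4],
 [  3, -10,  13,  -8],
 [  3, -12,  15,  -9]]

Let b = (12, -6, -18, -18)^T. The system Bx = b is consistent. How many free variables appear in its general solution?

2

Row reduce the augmented matrix [B | b].
R2 ← R2 + (1/2)·R1: [0, -1, 1, -1/2, 0]
R3 ← R3 + (3/2)·R1: [0, 5, -5, 5/2, 0]
R4 ← R4 + (3/2)·R1: [0, 3, -3, 3/2, 0]
R3 ← R3 + (5)·R2: [0, 0, 0, 0, 0]
R4 ← R4 + (3)·R2: [0, 0, 0, 0, 0]
The echelon form has 2 nonzero rows, and every pivot lies in the first 4 columns, so rank(B) = rank([B|b]) = 2.
The system is consistent.
Free variables = (unknowns) − (rank) = 4 − 2 = 2.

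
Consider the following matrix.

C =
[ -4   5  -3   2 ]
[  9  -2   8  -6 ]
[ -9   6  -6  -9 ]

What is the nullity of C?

1

Row reduce to echelon form.
R2 ← R2 + (9/4)·R1: [0, 37/4, 5/4, -3/2]
R3 ← R3 − (9/4)·R1: [0, -21/4, 3/4, -27/2]
R3 ← R3 + (21/37)·R2: [0, 0, 54/37, -531/37]
3 nonzero rows, so rank(C) = 3.
C has 4 columns; by rank–nullity, nullity = 4 − 3 = 1.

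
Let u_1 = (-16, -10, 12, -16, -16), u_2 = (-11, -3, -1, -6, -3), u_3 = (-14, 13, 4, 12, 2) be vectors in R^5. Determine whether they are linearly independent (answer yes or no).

yes

Form the matrix with these vectors as rows and row reduce.
R2 ← R2 − (11/16)·R1: [0, 31/8, -37/4, 5, 8]
R3 ← R3 − (7/8)·R1: [0, 87/4, -13/2, 26, 16]
R3 ← R3 − (174/31)·R2: [0, 0, 1408/31, -64/31, -896/31]
3 nonzero rows, so the 3 vectors span a space of dimension 3.
Since 3 = 3, the vectors are linearly independent.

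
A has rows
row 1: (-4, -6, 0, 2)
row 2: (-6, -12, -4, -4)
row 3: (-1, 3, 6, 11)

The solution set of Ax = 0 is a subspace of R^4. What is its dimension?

2

Row reduce to echelon form.
R2 ← R2 − (3/2)·R1: [0, -3, -4, -7]
R3 ← R3 − (1/4)·R1: [0, 9/2, 6, 21/2]
R3 ← R3 + (3/2)·R2: [0, 0, 0, 0]
2 nonzero rows, so rank(A) = 2.
A has 4 columns; by rank–nullity, nullity = 4 − 2 = 2.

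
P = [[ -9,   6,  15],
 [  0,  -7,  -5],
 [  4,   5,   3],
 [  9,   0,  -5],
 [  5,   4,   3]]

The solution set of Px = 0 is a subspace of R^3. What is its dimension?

Row reduce to echelon form.
R3 ← R3 + (4/9)·R1: [0, 23/3, 29/3]
R4 ← R4 + R1: [0, 6, 10]
R5 ← R5 + (5/9)·R1: [0, 22/3, 34/3]
R3 ← R3 + (23/21)·R2: [0, 0, 88/21]
R4 ← R4 + (6/7)·R2: [0, 0, 40/7]
R5 ← R5 + (22/21)·R2: [0, 0, 128/21]
R4 ← R4 − (15/11)·R3: [0, 0, 0]
R5 ← R5 − (16/11)·R3: [0, 0, 0]
3 nonzero rows, so rank(P) = 3.
P has 3 columns; by rank–nullity, nullity = 3 − 3 = 0.

0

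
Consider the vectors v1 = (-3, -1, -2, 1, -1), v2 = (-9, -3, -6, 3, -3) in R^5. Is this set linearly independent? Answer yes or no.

no

Form the matrix with these vectors as rows and row reduce.
R2 ← R2 − (3)·R1: [0, 0, 0, 0, 0]
1 nonzero row, so the 2 vectors span a space of dimension 1.
Since 1 < 2, the vectors are linearly dependent.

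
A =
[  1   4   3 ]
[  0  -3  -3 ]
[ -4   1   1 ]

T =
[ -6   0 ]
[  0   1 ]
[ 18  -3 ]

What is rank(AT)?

2

First compute AT:
[[ 48,  -5],
 [-54,   6],
 [ 42,  -2]]
Now row reduce the product.
R2 ← R2 + (9/8)·R1: [0, 3/8]
R3 ← R3 − (7/8)·R1: [0, 19/8]
R3 ← R3 − (19/3)·R2: [0, 0]
2 nonzero rows, so rank(AT) = 2.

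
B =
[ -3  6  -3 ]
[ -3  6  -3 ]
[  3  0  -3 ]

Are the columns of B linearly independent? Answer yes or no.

Row reduce B to echelon form.
R2 ← R2 − R1: [0, 0, 0]
R3 ← R3 + R1: [0, 6, -6]
Swap R2 ↔ R3
2 pivots among 3 columns.
Only 2 < 3 pivot columns, so the columns are linearly dependent.

no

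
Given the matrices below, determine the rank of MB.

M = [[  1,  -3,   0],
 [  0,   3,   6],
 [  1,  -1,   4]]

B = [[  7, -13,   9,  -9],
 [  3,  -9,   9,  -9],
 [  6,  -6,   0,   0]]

First compute MB:
[[ -2,  14, -18,  18],
 [ 45, -63,  27, -27],
 [ 28, -28,   0,   0]]
Now row reduce the product.
R2 ← R2 + (45/2)·R1: [0, 252, -378, 378]
R3 ← R3 + (14)·R1: [0, 168, -252, 252]
R3 ← R3 − (2/3)·R2: [0, 0, 0, 0]
2 nonzero rows, so rank(MB) = 2.

2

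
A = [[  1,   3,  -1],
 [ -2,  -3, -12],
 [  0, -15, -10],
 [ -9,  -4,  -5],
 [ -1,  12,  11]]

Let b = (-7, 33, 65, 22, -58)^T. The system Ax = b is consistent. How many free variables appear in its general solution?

0

Row reduce the augmented matrix [A | b].
R2 ← R2 + (2)·R1: [0, 3, -14, 19]
R4 ← R4 + (9)·R1: [0, 23, -14, -41]
R5 ← R5 + R1: [0, 15, 10, -65]
R3 ← R3 + (5)·R2: [0, 0, -80, 160]
R4 ← R4 − (23/3)·R2: [0, 0, 280/3, -560/3]
R5 ← R5 − (5)·R2: [0, 0, 80, -160]
R4 ← R4 + (7/6)·R3: [0, 0, 0, 0]
R5 ← R5 + R3: [0, 0, 0, 0]
The echelon form has 3 nonzero rows, and every pivot lies in the first 3 columns, so rank(A) = rank([A|b]) = 3.
The system is consistent.
Free variables = (unknowns) − (rank) = 3 − 3 = 0.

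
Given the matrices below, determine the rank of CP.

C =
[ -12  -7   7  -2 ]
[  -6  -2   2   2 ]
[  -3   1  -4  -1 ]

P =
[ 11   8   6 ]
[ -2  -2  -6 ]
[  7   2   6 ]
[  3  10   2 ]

3

First compute CP:
[[-75, -88,   8],
 [-42, -20,  -8],
 [-66, -44, -50]]
Now row reduce the product.
R2 ← R2 − (14/25)·R1: [0, 732/25, -312/25]
R3 ← R3 − (22/25)·R1: [0, 836/25, -1426/25]
R3 ← R3 − (209/183)·R2: [0, 0, -2610/61]
3 nonzero rows, so rank(CP) = 3.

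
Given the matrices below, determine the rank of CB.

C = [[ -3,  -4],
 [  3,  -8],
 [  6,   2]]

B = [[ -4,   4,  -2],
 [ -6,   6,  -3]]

First compute CB:
[[ 36, -36,  18],
 [ 36, -36,  18],
 [-36,  36, -18]]
Now row reduce the product.
R2 ← R2 − R1: [0, 0, 0]
R3 ← R3 + R1: [0, 0, 0]
1 nonzero row, so rank(CB) = 1.

1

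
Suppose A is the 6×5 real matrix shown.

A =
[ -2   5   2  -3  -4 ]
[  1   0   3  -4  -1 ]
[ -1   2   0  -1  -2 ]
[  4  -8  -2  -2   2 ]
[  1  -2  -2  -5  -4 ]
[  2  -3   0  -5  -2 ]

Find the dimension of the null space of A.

2

Row reduce to echelon form.
R2 ← R2 + (1/2)·R1: [0, 5/2, 4, -11/2, -3]
R3 ← R3 − (1/2)·R1: [0, -1/2, -1, 1/2, 0]
R4 ← R4 + (2)·R1: [0, 2, 2, -8, -6]
R5 ← R5 + (1/2)·R1: [0, 1/2, -1, -13/2, -6]
R6 ← R6 + R1: [0, 2, 2, -8, -6]
R3 ← R3 + (1/5)·R2: [0, 0, -1/5, -3/5, -3/5]
R4 ← R4 − (4/5)·R2: [0, 0, -6/5, -18/5, -18/5]
R5 ← R5 − (1/5)·R2: [0, 0, -9/5, -27/5, -27/5]
R6 ← R6 − (4/5)·R2: [0, 0, -6/5, -18/5, -18/5]
R4 ← R4 − (6)·R3: [0, 0, 0, 0, 0]
R5 ← R5 − (9)·R3: [0, 0, 0, 0, 0]
R6 ← R6 − (6)·R3: [0, 0, 0, 0, 0]
3 nonzero rows, so rank(A) = 3.
A has 5 columns; by rank–nullity, nullity = 5 − 3 = 2.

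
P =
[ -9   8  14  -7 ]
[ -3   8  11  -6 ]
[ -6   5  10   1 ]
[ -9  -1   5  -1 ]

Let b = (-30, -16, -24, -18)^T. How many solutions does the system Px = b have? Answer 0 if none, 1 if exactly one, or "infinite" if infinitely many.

1

Row reduce the augmented matrix [P | b].
R2 ← R2 − (1/3)·R1: [0, 16/3, 19/3, -11/3, -6]
R3 ← R3 − (2/3)·R1: [0, -1/3, 2/3, 17/3, -4]
R4 ← R4 − R1: [0, -9, -9, 6, 12]
R3 ← R3 + (1/16)·R2: [0, 0, 17/16, 87/16, -35/8]
R4 ← R4 + (27/16)·R2: [0, 0, 27/16, -3/16, 15/8]
R4 ← R4 − (27/17)·R3: [0, 0, 0, -150/17, 150/17]
The echelon form has 4 nonzero rows, and every pivot lies in the first 4 columns, so rank(P) = rank([P|b]) = 4.
The system is consistent.
rank = 4 = number of unknowns, so the solution is unique.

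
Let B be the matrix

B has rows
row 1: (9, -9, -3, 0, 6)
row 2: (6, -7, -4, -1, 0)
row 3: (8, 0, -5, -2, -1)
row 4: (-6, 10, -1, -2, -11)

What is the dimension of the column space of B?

Row reduce to echelon form.
R2 ← R2 − (2/3)·R1: [0, -1, -2, -1, -4]
R3 ← R3 − (8/9)·R1: [0, 8, -7/3, -2, -19/3]
R4 ← R4 + (2/3)·R1: [0, 4, -3, -2, -7]
R3 ← R3 + (8)·R2: [0, 0, -55/3, -10, -115/3]
R4 ← R4 + (4)·R2: [0, 0, -11, -6, -23]
R4 ← R4 − (3/5)·R3: [0, 0, 0, 0, 0]
Echelon form has 3 nonzero rows, so rank(B) = 3.
The column space has dimension equal to the rank: 3.

3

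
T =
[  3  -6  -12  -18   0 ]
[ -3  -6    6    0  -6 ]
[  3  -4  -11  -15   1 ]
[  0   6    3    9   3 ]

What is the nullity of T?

Row reduce to echelon form.
R2 ← R2 + R1: [0, -12, -6, -18, -6]
R3 ← R3 − R1: [0, 2, 1, 3, 1]
R3 ← R3 + (1/6)·R2: [0, 0, 0, 0, 0]
R4 ← R4 + (1/2)·R2: [0, 0, 0, 0, 0]
2 nonzero rows, so rank(T) = 2.
T has 5 columns; by rank–nullity, nullity = 5 − 2 = 3.

3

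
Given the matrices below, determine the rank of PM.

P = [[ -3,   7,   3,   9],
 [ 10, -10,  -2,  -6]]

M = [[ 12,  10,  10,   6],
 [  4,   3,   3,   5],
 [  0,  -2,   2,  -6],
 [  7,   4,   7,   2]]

2

First compute PM:
[[ 55,  21,  60,  17],
 [ 38,  50,  24,  10]]
Now row reduce the product.
R2 ← R2 − (38/55)·R1: [0, 1952/55, -192/11, -96/55]
2 nonzero rows, so rank(PM) = 2.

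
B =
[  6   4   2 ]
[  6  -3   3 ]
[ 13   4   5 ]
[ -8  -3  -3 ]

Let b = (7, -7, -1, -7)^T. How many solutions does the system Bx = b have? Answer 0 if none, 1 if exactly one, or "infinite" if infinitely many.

0

Row reduce the augmented matrix [B | b].
R2 ← R2 − R1: [0, -7, 1, -14]
R3 ← R3 − (13/6)·R1: [0, -14/3, 2/3, -97/6]
R4 ← R4 + (4/3)·R1: [0, 7/3, -1/3, 7/3]
R3 ← R3 − (2/3)·R2: [0, 0, 0, -41/6]
R4 ← R4 + (1/3)·R2: [0, 0, 0, -7/3]
R4 ← R4 − (14/41)·R3: [0, 0, 0, 0]
The echelon form has 3 nonzero rows; the last pivot sits in the augmented column, so rank(B) = 2 but rank([B|b]) = 3.
Since the ranks differ, the system is inconsistent.
It has no solutions.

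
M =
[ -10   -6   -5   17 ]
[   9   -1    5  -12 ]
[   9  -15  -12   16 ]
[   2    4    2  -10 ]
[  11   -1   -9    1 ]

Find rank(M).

4

Row reduce to echelon form.
R2 ← R2 + (9/10)·R1: [0, -32/5, 1/2, 33/10]
R3 ← R3 + (9/10)·R1: [0, -102/5, -33/2, 313/10]
R4 ← R4 + (1/5)·R1: [0, 14/5, 1, -33/5]
R5 ← R5 + (11/10)·R1: [0, -38/5, -29/2, 197/10]
R3 ← R3 − (51/16)·R2: [0, 0, -579/32, 665/32]
R4 ← R4 + (7/16)·R2: [0, 0, 39/32, -165/32]
R5 ← R5 − (19/16)·R2: [0, 0, -483/32, 505/32]
R4 ← R4 + (13/193)·R3: [0, 0, 0, -725/193]
R5 ← R5 − (161/193)·R3: [0, 0, 0, -300/193]
R5 ← R5 − (12/29)·R4: [0, 0, 0, 0]
Echelon form has 4 nonzero rows, so rank(M) = 4.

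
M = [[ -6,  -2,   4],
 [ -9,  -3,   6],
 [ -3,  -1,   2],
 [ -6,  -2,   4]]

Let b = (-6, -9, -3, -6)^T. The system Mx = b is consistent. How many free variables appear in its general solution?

Row reduce the augmented matrix [M | b].
R2 ← R2 − (3/2)·R1: [0, 0, 0, 0]
R3 ← R3 − (1/2)·R1: [0, 0, 0, 0]
R4 ← R4 − R1: [0, 0, 0, 0]
The echelon form has 1 nonzero rows, and every pivot lies in the first 3 columns, so rank(M) = rank([M|b]) = 1.
The system is consistent.
Free variables = (unknowns) − (rank) = 3 − 1 = 2.

2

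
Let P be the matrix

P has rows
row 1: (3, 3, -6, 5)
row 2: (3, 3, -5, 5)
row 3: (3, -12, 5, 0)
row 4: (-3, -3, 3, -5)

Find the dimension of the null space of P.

Row reduce to echelon form.
R2 ← R2 − R1: [0, 0, 1, 0]
R3 ← R3 − R1: [0, -15, 11, -5]
R4 ← R4 + R1: [0, 0, -3, 0]
Swap R2 ↔ R3
R4 ← R4 + (3)·R3: [0, 0, 0, 0]
3 nonzero rows, so rank(P) = 3.
P has 4 columns; by rank–nullity, nullity = 4 − 3 = 1.

1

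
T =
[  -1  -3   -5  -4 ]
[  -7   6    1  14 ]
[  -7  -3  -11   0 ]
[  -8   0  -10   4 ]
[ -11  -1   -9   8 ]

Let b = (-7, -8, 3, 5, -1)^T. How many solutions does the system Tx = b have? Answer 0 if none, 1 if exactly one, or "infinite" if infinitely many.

Row reduce the augmented matrix [T | b].
R2 ← R2 − (7)·R1: [0, 27, 36, 42, 41]
R3 ← R3 − (7)·R1: [0, 18, 24, 28, 52]
R4 ← R4 − (8)·R1: [0, 24, 30, 36, 61]
R5 ← R5 − (11)·R1: [0, 32, 46, 52, 76]
R3 ← R3 − (2/3)·R2: [0, 0, 0, 0, 74/3]
R4 ← R4 − (8/9)·R2: [0, 0, -2, -4/3, 221/9]
R5 ← R5 − (32/27)·R2: [0, 0, 10/3, 20/9, 740/27]
Swap R3 ↔ R4
R5 ← R5 + (5/3)·R3: [0, 0, 0, 0, 205/3]
R5 ← R5 − (205/74)·R4: [0, 0, 0, 0, 0]
The echelon form has 4 nonzero rows; the last pivot sits in the augmented column, so rank(T) = 3 but rank([T|b]) = 4.
Since the ranks differ, the system is inconsistent.
It has no solutions.

0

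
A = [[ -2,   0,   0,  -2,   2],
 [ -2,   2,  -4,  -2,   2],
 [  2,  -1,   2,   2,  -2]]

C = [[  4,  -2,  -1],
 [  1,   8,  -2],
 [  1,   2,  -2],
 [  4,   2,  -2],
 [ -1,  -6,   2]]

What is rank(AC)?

First compute AC:
[[-18, -12,  10],
 [-20,  -4,  14],
 [ 19,   8, -12]]
Now row reduce the product.
R2 ← R2 − (10/9)·R1: [0, 28/3, 26/9]
R3 ← R3 + (19/18)·R1: [0, -14/3, -13/9]
R3 ← R3 + (1/2)·R2: [0, 0, 0]
2 nonzero rows, so rank(AC) = 2.

2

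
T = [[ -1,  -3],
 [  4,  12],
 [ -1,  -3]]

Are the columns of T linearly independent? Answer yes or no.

no

Row reduce T to echelon form.
R2 ← R2 + (4)·R1: [0, 0]
R3 ← R3 − R1: [0, 0]
1 pivot among 2 columns.
Only 1 < 2 pivot columns, so the columns are linearly dependent.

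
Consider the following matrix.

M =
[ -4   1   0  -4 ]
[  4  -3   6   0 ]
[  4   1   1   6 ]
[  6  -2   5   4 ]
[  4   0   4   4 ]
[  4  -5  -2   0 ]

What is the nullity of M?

1

Row reduce to echelon form.
R2 ← R2 + R1: [0, -2, 6, -4]
R3 ← R3 + R1: [0, 2, 1, 2]
R4 ← R4 + (3/2)·R1: [0, -1/2, 5, -2]
R5 ← R5 + R1: [0, 1, 4, 0]
R6 ← R6 + R1: [0, -4, -2, -4]
R3 ← R3 + R2: [0, 0, 7, -2]
R4 ← R4 − (1/4)·R2: [0, 0, 7/2, -1]
R5 ← R5 + (1/2)·R2: [0, 0, 7, -2]
R6 ← R6 − (2)·R2: [0, 0, -14, 4]
R4 ← R4 − (1/2)·R3: [0, 0, 0, 0]
R5 ← R5 − R3: [0, 0, 0, 0]
R6 ← R6 + (2)·R3: [0, 0, 0, 0]
3 nonzero rows, so rank(M) = 3.
M has 4 columns; by rank–nullity, nullity = 4 − 3 = 1.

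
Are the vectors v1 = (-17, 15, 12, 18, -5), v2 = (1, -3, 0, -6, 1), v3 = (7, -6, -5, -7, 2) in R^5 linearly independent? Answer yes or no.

Form the matrix with these vectors as rows and row reduce.
R2 ← R2 + (1/17)·R1: [0, -36/17, 12/17, -84/17, 12/17]
R3 ← R3 + (7/17)·R1: [0, 3/17, -1/17, 7/17, -1/17]
R3 ← R3 + (1/12)·R2: [0, 0, 0, 0, 0]
2 nonzero rows, so the 3 vectors span a space of dimension 2.
Since 2 < 3, the vectors are linearly dependent.

no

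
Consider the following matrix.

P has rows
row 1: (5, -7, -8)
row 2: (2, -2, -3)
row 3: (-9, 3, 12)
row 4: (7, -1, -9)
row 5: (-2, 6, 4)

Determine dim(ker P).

1

Row reduce to echelon form.
R2 ← R2 − (2/5)·R1: [0, 4/5, 1/5]
R3 ← R3 + (9/5)·R1: [0, -48/5, -12/5]
R4 ← R4 − (7/5)·R1: [0, 44/5, 11/5]
R5 ← R5 + (2/5)·R1: [0, 16/5, 4/5]
R3 ← R3 + (12)·R2: [0, 0, 0]
R4 ← R4 − (11)·R2: [0, 0, 0]
R5 ← R5 − (4)·R2: [0, 0, 0]
2 nonzero rows, so rank(P) = 2.
P has 3 columns; by rank–nullity, nullity = 3 − 2 = 1.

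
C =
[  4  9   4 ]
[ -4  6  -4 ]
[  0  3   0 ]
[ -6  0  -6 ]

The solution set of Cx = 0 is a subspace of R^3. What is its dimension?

1

Row reduce to echelon form.
R2 ← R2 + R1: [0, 15, 0]
R4 ← R4 + (3/2)·R1: [0, 27/2, 0]
R3 ← R3 − (1/5)·R2: [0, 0, 0]
R4 ← R4 − (9/10)·R2: [0, 0, 0]
2 nonzero rows, so rank(C) = 2.
C has 3 columns; by rank–nullity, nullity = 3 − 2 = 1.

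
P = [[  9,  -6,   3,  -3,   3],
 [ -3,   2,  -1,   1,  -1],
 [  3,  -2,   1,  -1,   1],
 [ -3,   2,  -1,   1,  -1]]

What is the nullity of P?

4

Row reduce to echelon form.
R2 ← R2 + (1/3)·R1: [0, 0, 0, 0, 0]
R3 ← R3 − (1/3)·R1: [0, 0, 0, 0, 0]
R4 ← R4 + (1/3)·R1: [0, 0, 0, 0, 0]
1 nonzero row, so rank(P) = 1.
P has 5 columns; by rank–nullity, nullity = 5 − 1 = 4.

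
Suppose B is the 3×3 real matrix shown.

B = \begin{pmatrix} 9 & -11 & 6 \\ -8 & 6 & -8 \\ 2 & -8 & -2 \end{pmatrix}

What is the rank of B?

3

Row reduce to echelon form.
R2 ← R2 + (8/9)·R1: [0, -34/9, -8/3]
R3 ← R3 − (2/9)·R1: [0, -50/9, -10/3]
R3 ← R3 − (25/17)·R2: [0, 0, 10/17]
Echelon form has 3 nonzero rows, so rank(B) = 3.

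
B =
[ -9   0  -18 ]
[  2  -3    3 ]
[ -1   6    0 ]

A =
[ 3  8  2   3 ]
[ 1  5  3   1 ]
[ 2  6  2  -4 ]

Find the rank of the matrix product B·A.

2

First compute BA:
[[-63, -180, -54,  45],
 [  9,  19,   1,  -9],
 [  3,  22,  16,   3]]
Now row reduce the product.
R2 ← R2 + (1/7)·R1: [0, -47/7, -47/7, -18/7]
R3 ← R3 + (1/21)·R1: [0, 94/7, 94/7, 36/7]
R3 ← R3 + (2)·R2: [0, 0, 0, 0]
2 nonzero rows, so rank(BA) = 2.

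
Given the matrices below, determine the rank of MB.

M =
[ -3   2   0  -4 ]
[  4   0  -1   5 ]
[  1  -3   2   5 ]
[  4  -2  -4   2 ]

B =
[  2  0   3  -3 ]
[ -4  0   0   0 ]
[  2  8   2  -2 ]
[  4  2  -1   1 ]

First compute MB:
[[-30,  -8,  -5,   5],
 [ 26,   2,   5,  -5],
 [ 38,  26,   2,  -2],
 [ 16, -28,   2,  -2]]
Now row reduce the product.
R2 ← R2 + (13/15)·R1: [0, -74/15, 2/3, -2/3]
R3 ← R3 + (19/15)·R1: [0, 238/15, -13/3, 13/3]
R4 ← R4 + (8/15)·R1: [0, -484/15, -2/3, 2/3]
R3 ← R3 + (119/37)·R2: [0, 0, -81/37, 81/37]
R4 ← R4 − (242/37)·R2: [0, 0, -186/37, 186/37]
R4 ← R4 − (62/27)·R3: [0, 0, 0, 0]
3 nonzero rows, so rank(MB) = 3.

3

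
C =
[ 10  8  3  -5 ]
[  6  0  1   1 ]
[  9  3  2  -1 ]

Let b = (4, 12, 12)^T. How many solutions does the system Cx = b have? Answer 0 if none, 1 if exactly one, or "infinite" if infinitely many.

infinite

Row reduce the augmented matrix [C | b].
R2 ← R2 − (3/5)·R1: [0, -24/5, -4/5, 4, 48/5]
R3 ← R3 − (9/10)·R1: [0, -21/5, -7/10, 7/2, 42/5]
R3 ← R3 − (7/8)·R2: [0, 0, 0, 0, 0]
The echelon form has 2 nonzero rows, and every pivot lies in the first 4 columns, so rank(C) = rank([C|b]) = 2.
The system is consistent.
rank = 2 < 4 unknowns, so there are infinitely many solutions.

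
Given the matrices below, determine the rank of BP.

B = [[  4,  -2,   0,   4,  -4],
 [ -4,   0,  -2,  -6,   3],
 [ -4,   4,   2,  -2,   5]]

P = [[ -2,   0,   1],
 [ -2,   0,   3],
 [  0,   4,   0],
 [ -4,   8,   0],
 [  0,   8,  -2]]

First compute BP:
[[-20,   0,   6],
 [ 32, -32, -10],
 [  8,  32,  -2]]
Now row reduce the product.
R2 ← R2 + (8/5)·R1: [0, -32, -2/5]
R3 ← R3 + (2/5)·R1: [0, 32, 2/5]
R3 ← R3 + R2: [0, 0, 0]
2 nonzero rows, so rank(BP) = 2.

2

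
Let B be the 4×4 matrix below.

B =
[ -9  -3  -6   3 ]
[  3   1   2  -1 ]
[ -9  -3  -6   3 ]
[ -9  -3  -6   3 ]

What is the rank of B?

Row reduce to echelon form.
R2 ← R2 + (1/3)·R1: [0, 0, 0, 0]
R3 ← R3 − R1: [0, 0, 0, 0]
R4 ← R4 − R1: [0, 0, 0, 0]
Echelon form has 1 nonzero row, so rank(B) = 1.

1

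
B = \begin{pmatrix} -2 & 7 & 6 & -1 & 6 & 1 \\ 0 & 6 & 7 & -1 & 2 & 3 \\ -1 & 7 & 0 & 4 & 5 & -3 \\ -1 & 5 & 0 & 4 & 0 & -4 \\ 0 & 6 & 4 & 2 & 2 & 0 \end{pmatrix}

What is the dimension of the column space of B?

5

Row reduce to echelon form.
R3 ← R3 − (1/2)·R1: [0, 7/2, -3, 9/2, 2, -7/2]
R4 ← R4 − (1/2)·R1: [0, 3/2, -3, 9/2, -3, -9/2]
R3 ← R3 − (7/12)·R2: [0, 0, -85/12, 61/12, 5/6, -21/4]
R4 ← R4 − (1/4)·R2: [0, 0, -19/4, 19/4, -7/2, -21/4]
R5 ← R5 − R2: [0, 0, -3, 3, 0, -3]
R4 ← R4 − (57/85)·R3: [0, 0, 0, 114/85, -69/17, -147/85]
R5 ← R5 − (36/85)·R3: [0, 0, 0, 72/85, -6/17, -66/85]
R5 ← R5 − (12/19)·R4: [0, 0, 0, 0, 42/19, 6/19]
Echelon form has 5 nonzero rows, so rank(B) = 5.
The column space has dimension equal to the rank: 5.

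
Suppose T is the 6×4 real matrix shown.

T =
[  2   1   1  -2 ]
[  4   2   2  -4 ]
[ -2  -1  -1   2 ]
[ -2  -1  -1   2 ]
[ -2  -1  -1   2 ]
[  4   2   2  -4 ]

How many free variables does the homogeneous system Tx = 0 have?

Row reduce to echelon form.
R2 ← R2 − (2)·R1: [0, 0, 0, 0]
R3 ← R3 + R1: [0, 0, 0, 0]
R4 ← R4 + R1: [0, 0, 0, 0]
R5 ← R5 + R1: [0, 0, 0, 0]
R6 ← R6 − (2)·R1: [0, 0, 0, 0]
1 nonzero row, so rank(T) = 1.
T has 4 columns; by rank–nullity, nullity = 4 − 1 = 3.

3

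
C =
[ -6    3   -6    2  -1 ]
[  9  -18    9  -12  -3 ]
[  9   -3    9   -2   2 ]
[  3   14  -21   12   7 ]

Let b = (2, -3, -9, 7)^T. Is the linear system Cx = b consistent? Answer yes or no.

no

Row reduce the augmented matrix [C | b].
R2 ← R2 + (3/2)·R1: [0, -27/2, 0, -9, -9/2, 0]
R3 ← R3 + (3/2)·R1: [0, 3/2, 0, 1, 1/2, -6]
R4 ← R4 + (1/2)·R1: [0, 31/2, -24, 13, 13/2, 8]
R3 ← R3 + (1/9)·R2: [0, 0, 0, 0, 0, -6]
R4 ← R4 + (31/27)·R2: [0, 0, -24, 8/3, 4/3, 8]
Swap R3 ↔ R4
The echelon form has 4 nonzero rows; the last pivot sits in the augmented column, so rank(C) = 3 but rank([C|b]) = 4.
Since the ranks differ, the system is inconsistent.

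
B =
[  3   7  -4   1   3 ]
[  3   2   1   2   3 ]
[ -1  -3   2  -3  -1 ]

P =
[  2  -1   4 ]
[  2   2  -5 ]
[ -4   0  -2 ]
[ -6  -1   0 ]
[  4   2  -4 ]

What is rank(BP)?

First compute BP:
[[ 42,  16, -27],
 [  6,   5, -12],
 [ -2,  -4,  11]]
Now row reduce the product.
R2 ← R2 − (1/7)·R1: [0, 19/7, -57/7]
R3 ← R3 + (1/21)·R1: [0, -68/21, 68/7]
R3 ← R3 + (68/57)·R2: [0, 0, 0]
2 nonzero rows, so rank(BP) = 2.

2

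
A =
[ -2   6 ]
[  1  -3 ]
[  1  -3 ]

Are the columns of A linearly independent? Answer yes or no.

no

Row reduce A to echelon form.
R2 ← R2 + (1/2)·R1: [0, 0]
R3 ← R3 + (1/2)·R1: [0, 0]
1 pivot among 2 columns.
Only 1 < 2 pivot columns, so the columns are linearly dependent.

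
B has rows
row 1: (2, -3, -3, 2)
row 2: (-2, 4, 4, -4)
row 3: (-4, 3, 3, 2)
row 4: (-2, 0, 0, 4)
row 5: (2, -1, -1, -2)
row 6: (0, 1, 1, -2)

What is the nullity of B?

Row reduce to echelon form.
R2 ← R2 + R1: [0, 1, 1, -2]
R3 ← R3 + (2)·R1: [0, -3, -3, 6]
R4 ← R4 + R1: [0, -3, -3, 6]
R5 ← R5 − R1: [0, 2, 2, -4]
R3 ← R3 + (3)·R2: [0, 0, 0, 0]
R4 ← R4 + (3)·R2: [0, 0, 0, 0]
R5 ← R5 − (2)·R2: [0, 0, 0, 0]
R6 ← R6 − R2: [0, 0, 0, 0]
2 nonzero rows, so rank(B) = 2.
B has 4 columns; by rank–nullity, nullity = 4 − 2 = 2.

2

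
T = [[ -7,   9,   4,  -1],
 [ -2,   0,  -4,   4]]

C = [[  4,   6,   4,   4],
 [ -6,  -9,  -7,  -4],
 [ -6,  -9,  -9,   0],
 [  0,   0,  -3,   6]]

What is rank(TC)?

First compute TC:
[[-106, -159, -124, -70],
 [ 16,  24,  16,  16]]
Now row reduce the product.
R2 ← R2 + (8/53)·R1: [0, 0, -144/53, 288/53]
2 nonzero rows, so rank(TC) = 2.

2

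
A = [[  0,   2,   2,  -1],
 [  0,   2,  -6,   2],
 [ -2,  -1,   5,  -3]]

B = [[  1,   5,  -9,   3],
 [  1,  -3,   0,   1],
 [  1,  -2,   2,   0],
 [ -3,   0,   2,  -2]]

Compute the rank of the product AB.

3

First compute AB:
[[  7, -10,   2,   4],
 [-10,   6,  -8,  -2],
 [ 11, -17,  22,  -1]]
Now row reduce the product.
R2 ← R2 + (10/7)·R1: [0, -58/7, -36/7, 26/7]
R3 ← R3 − (11/7)·R1: [0, -9/7, 132/7, -51/7]
R3 ← R3 − (9/58)·R2: [0, 0, 570/29, -228/29]
3 nonzero rows, so rank(AB) = 3.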